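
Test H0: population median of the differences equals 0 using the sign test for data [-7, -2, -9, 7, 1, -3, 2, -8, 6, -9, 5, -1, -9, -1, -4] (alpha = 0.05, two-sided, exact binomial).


Step 1: Discard zero differences. Original n = 15; n_eff = number of nonzero differences = 15.
Nonzero differences (with sign): -7, -2, -9, +7, +1, -3, +2, -8, +6, -9, +5, -1, -9, -1, -4
Step 2: Count signs: positive = 5, negative = 10.
Step 3: Under H0: P(positive) = 0.5, so the number of positives S ~ Bin(15, 0.5).
Step 4: Two-sided exact p-value = sum of Bin(15,0.5) probabilities at or below the observed probability = 0.301758.
Step 5: alpha = 0.05. fail to reject H0.

n_eff = 15, pos = 5, neg = 10, p = 0.301758, fail to reject H0.


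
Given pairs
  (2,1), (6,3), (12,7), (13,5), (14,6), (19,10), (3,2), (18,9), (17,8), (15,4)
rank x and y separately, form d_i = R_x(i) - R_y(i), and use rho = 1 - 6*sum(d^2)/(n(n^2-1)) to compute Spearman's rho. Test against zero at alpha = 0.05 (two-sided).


Step 1: Rank x and y separately (midranks; no ties here).
rank(x): 2->1, 6->3, 12->4, 13->5, 14->6, 19->10, 3->2, 18->9, 17->8, 15->7
rank(y): 1->1, 3->3, 7->7, 5->5, 6->6, 10->10, 2->2, 9->9, 8->8, 4->4
Step 2: d_i = R_x(i) - R_y(i); compute d_i^2.
  (1-1)^2=0, (3-3)^2=0, (4-7)^2=9, (5-5)^2=0, (6-6)^2=0, (10-10)^2=0, (2-2)^2=0, (9-9)^2=0, (8-8)^2=0, (7-4)^2=9
sum(d^2) = 18.
Step 3: rho = 1 - 6*18 / (10*(10^2 - 1)) = 1 - 108/990 = 0.890909.
Step 4: Under H0, t = rho * sqrt((n-2)/(1-rho^2)) = 5.5482 ~ t(8).
Step 5: Two-sided p-value from the t-distribution with 8 df = 0.000542.
Step 6: alpha = 0.05. reject H0.

rho = 0.8909, p = 0.000542, reject H0 at alpha = 0.05.


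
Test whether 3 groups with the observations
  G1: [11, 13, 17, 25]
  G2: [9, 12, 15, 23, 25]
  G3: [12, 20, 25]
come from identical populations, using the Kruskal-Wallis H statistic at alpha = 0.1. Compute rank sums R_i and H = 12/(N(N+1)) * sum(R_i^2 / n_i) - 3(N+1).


Step 1: Combine all N = 12 observations and assign midranks.
sorted (value, group, rank): (9,G2,1), (11,G1,2), (12,G2,3.5), (12,G3,3.5), (13,G1,5), (15,G2,6), (17,G1,7), (20,G3,8), (23,G2,9), (25,G1,11), (25,G2,11), (25,G3,11)
Step 2: Sum ranks within each group.
R_1 = 25 (n_1 = 4)
R_2 = 30.5 (n_2 = 5)
R_3 = 22.5 (n_3 = 3)
Step 3: H = 12/(N(N+1)) * sum(R_i^2/n_i) - 3(N+1)
     = 12/(12*13) * (25^2/4 + 30.5^2/5 + 22.5^2/3) - 3*13
     = 0.076923 * 511.05 - 39
     = 0.311538.
Step 4: Ties present; correction factor C = 1 - 30/(12^3 - 12) = 0.982517. Corrected H = 0.311538 / 0.982517 = 0.317082.
Step 5: Under H0, H ~ chi^2(2); p-value = 0.853388.
Step 6: alpha = 0.1. fail to reject H0.

H = 0.3171, df = 2, p = 0.853388, fail to reject H0.


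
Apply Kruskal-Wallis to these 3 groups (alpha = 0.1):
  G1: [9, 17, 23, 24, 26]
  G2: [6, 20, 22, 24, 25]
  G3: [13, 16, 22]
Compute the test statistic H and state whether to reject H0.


Step 1: Combine all N = 13 observations and assign midranks.
sorted (value, group, rank): (6,G2,1), (9,G1,2), (13,G3,3), (16,G3,4), (17,G1,5), (20,G2,6), (22,G2,7.5), (22,G3,7.5), (23,G1,9), (24,G1,10.5), (24,G2,10.5), (25,G2,12), (26,G1,13)
Step 2: Sum ranks within each group.
R_1 = 39.5 (n_1 = 5)
R_2 = 37 (n_2 = 5)
R_3 = 14.5 (n_3 = 3)
Step 3: H = 12/(N(N+1)) * sum(R_i^2/n_i) - 3(N+1)
     = 12/(13*14) * (39.5^2/5 + 37^2/5 + 14.5^2/3) - 3*14
     = 0.065934 * 655.933 - 42
     = 1.248352.
Step 4: Ties present; correction factor C = 1 - 12/(13^3 - 13) = 0.994505. Corrected H = 1.248352 / 0.994505 = 1.255249.
Step 5: Under H0, H ~ chi^2(2); p-value = 0.533859.
Step 6: alpha = 0.1. fail to reject H0.

H = 1.2552, df = 2, p = 0.533859, fail to reject H0.


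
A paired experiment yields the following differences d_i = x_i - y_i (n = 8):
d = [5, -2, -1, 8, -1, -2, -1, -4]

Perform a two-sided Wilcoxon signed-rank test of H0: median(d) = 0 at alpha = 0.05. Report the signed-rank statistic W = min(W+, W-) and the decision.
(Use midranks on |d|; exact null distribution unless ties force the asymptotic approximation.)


Step 1: Drop any zero differences (none here) and take |d_i|.
|d| = [5, 2, 1, 8, 1, 2, 1, 4]
Step 2: Midrank |d_i| (ties get averaged ranks).
ranks: |5|->7, |2|->4.5, |1|->2, |8|->8, |1|->2, |2|->4.5, |1|->2, |4|->6
Step 3: Attach original signs; sum ranks with positive sign and with negative sign.
W+ = 7 + 8 = 15
W- = 4.5 + 2 + 2 + 4.5 + 2 + 6 = 21
(Check: W+ + W- = 36 should equal n(n+1)/2 = 36.)
Step 4: Test statistic W = min(W+, W-) = 15.
Step 5: Ties in |d|, so use the tie-corrected normal approximation.
        E[W] = n(n+1)/4 = 8*9/4 = 18.
        Tie groups: |d|=1 (t=3), |d|=2 (t=2); sum(t^3 - t) = 30.
        Var[W] = n(n+1)(2n+1)/24 - sum(t^3-t)/48 = 1224/24 - 30/48 = 50.375.
        z = (W - E[W]) / sqrt(Var[W]) = (15 - 18) / 7.0975 = -0.4227.
        Two-sided p = 2*Phi(z) = 0.672527.
Step 6: alpha = 0.05. fail to reject H0.

W+ = 15, W- = 21, W = min = 15, p = 0.672527, fail to reject H0.


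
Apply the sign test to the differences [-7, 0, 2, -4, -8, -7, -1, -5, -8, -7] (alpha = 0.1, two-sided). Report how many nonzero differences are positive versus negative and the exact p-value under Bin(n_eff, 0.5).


Step 1: Discard zero differences. Original n = 10; n_eff = number of nonzero differences = 9.
Nonzero differences (with sign): -7, +2, -4, -8, -7, -1, -5, -8, -7
Step 2: Count signs: positive = 1, negative = 8.
Step 3: Under H0: P(positive) = 0.5, so the number of positives S ~ Bin(9, 0.5).
Step 4: Two-sided exact p-value = sum of Bin(9,0.5) probabilities at or below the observed probability = 0.039062.
Step 5: alpha = 0.1. reject H0.

n_eff = 9, pos = 1, neg = 8, p = 0.039062, reject H0.


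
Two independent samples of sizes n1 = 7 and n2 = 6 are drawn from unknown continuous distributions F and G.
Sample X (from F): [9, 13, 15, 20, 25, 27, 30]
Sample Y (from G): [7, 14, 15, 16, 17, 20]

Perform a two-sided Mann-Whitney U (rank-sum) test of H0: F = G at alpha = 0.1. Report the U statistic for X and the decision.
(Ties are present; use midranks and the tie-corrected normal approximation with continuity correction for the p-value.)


Step 1: Combine and sort all 13 observations; assign midranks.
sorted (value, group): (7,Y), (9,X), (13,X), (14,Y), (15,X), (15,Y), (16,Y), (17,Y), (20,X), (20,Y), (25,X), (27,X), (30,X)
ranks: 7->1, 9->2, 13->3, 14->4, 15->5.5, 15->5.5, 16->7, 17->8, 20->9.5, 20->9.5, 25->11, 27->12, 30->13
Step 2: Rank sum for X: R1 = 2 + 3 + 5.5 + 9.5 + 11 + 12 + 13 = 56.
Step 3: U_X = R1 - n1(n1+1)/2 = 56 - 7*8/2 = 56 - 28 = 28.
       U_Y = n1*n2 - U_X = 42 - 28 = 14.
Step 4: Ties are present, so use the tie-corrected normal approximation (with continuity correction) for the p-value.
Step 5: p-value = 0.351785; compare to alpha = 0.1. fail to reject H0.

U_X = 28, p = 0.351785, fail to reject H0 at alpha = 0.1.


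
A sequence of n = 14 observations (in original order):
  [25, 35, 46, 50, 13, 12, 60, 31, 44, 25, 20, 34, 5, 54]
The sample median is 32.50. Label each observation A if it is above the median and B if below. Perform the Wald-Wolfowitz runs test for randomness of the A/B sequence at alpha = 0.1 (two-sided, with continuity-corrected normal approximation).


Step 1: Compute median = 32.50; label A = above, B = below.
Labels in order: BAAABBABABBABA  (n_A = 7, n_B = 7)
Step 2: Count runs R = 10.
Step 3: Under H0 (random ordering), E[R] = 2*n_A*n_B/(n_A+n_B) + 1 = 2*7*7/14 + 1 = 8.0000.
        Var[R] = 2*n_A*n_B*(2*n_A*n_B - n_A - n_B) / ((n_A+n_B)^2 * (n_A+n_B-1)) = 8232/2548 = 3.2308.
        SD[R] = 1.7974.
Step 4: Continuity-corrected z = (R - 0.5 - E[R]) / SD[R] = (10 - 0.5 - 8.0000) / 1.7974 = 0.8345.
Step 5: Two-sided p-value via normal approximation = 2*(1 - Phi(|z|)) = 0.403986.
Step 6: alpha = 0.1. fail to reject H0.

R = 10, z = 0.8345, p = 0.403986, fail to reject H0.


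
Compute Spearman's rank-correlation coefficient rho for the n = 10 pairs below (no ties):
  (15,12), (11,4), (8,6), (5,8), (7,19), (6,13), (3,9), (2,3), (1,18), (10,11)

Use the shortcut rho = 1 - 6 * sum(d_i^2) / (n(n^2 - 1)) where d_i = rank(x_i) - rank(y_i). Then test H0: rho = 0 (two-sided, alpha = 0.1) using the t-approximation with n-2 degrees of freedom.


Step 1: Rank x and y separately (midranks; no ties here).
rank(x): 15->10, 11->9, 8->7, 5->4, 7->6, 6->5, 3->3, 2->2, 1->1, 10->8
rank(y): 12->7, 4->2, 6->3, 8->4, 19->10, 13->8, 9->5, 3->1, 18->9, 11->6
Step 2: d_i = R_x(i) - R_y(i); compute d_i^2.
  (10-7)^2=9, (9-2)^2=49, (7-3)^2=16, (4-4)^2=0, (6-10)^2=16, (5-8)^2=9, (3-5)^2=4, (2-1)^2=1, (1-9)^2=64, (8-6)^2=4
sum(d^2) = 172.
Step 3: rho = 1 - 6*172 / (10*(10^2 - 1)) = 1 - 1032/990 = -0.042424.
Step 4: Under H0, t = rho * sqrt((n-2)/(1-rho^2)) = -0.1201 ~ t(8).
Step 5: Two-sided p-value from the t-distribution with 8 df = 0.907364.
Step 6: alpha = 0.1. fail to reject H0.

rho = -0.0424, p = 0.907364, fail to reject H0 at alpha = 0.1.


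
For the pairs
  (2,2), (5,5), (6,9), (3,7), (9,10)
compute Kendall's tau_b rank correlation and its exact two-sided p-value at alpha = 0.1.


Step 1: Enumerate the 10 unordered pairs (i,j) with i<j and classify each by sign(x_j-x_i) * sign(y_j-y_i).
  (1,2):dx=+3,dy=+3->C; (1,3):dx=+4,dy=+7->C; (1,4):dx=+1,dy=+5->C; (1,5):dx=+7,dy=+8->C
  (2,3):dx=+1,dy=+4->C; (2,4):dx=-2,dy=+2->D; (2,5):dx=+4,dy=+5->C; (3,4):dx=-3,dy=-2->C
  (3,5):dx=+3,dy=+1->C; (4,5):dx=+6,dy=+3->C
Step 2: C = 9, D = 1, total pairs = 10.
Step 3: tau = (C - D)/(n(n-1)/2) = (9 - 1)/10 = 0.800000.
Step 4: Exact two-sided p-value (enumerate n! = 120 permutations of y under H0): p = 0.083333.
Step 5: alpha = 0.1. reject H0.

tau_b = 0.8000 (C=9, D=1), p = 0.083333, reject H0.


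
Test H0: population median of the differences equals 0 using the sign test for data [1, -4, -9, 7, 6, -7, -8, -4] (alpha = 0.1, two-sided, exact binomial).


Step 1: Discard zero differences. Original n = 8; n_eff = number of nonzero differences = 8.
Nonzero differences (with sign): +1, -4, -9, +7, +6, -7, -8, -4
Step 2: Count signs: positive = 3, negative = 5.
Step 3: Under H0: P(positive) = 0.5, so the number of positives S ~ Bin(8, 0.5).
Step 4: Two-sided exact p-value = sum of Bin(8,0.5) probabilities at or below the observed probability = 0.726562.
Step 5: alpha = 0.1. fail to reject H0.

n_eff = 8, pos = 3, neg = 5, p = 0.726562, fail to reject H0.


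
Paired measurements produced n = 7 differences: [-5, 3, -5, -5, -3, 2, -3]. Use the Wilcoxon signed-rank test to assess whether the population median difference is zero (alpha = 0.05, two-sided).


Step 1: Drop any zero differences (none here) and take |d_i|.
|d| = [5, 3, 5, 5, 3, 2, 3]
Step 2: Midrank |d_i| (ties get averaged ranks).
ranks: |5|->6, |3|->3, |5|->6, |5|->6, |3|->3, |2|->1, |3|->3
Step 3: Attach original signs; sum ranks with positive sign and with negative sign.
W+ = 3 + 1 = 4
W- = 6 + 6 + 6 + 3 + 3 = 24
(Check: W+ + W- = 28 should equal n(n+1)/2 = 28.)
Step 4: Test statistic W = min(W+, W-) = 4.
Step 5: Ties in |d|, so use the tie-corrected normal approximation.
        E[W] = n(n+1)/4 = 7*8/4 = 14.
        Tie groups: |d|=3 (t=3), |d|=5 (t=3); sum(t^3 - t) = 48.
        Var[W] = n(n+1)(2n+1)/24 - sum(t^3-t)/48 = 840/24 - 48/48 = 34.
        z = (W - E[W]) / sqrt(Var[W]) = (4 - 14) / 5.8310 = -1.7150.
        Two-sided p = 2*Phi(z) = 0.086348.
Step 6: alpha = 0.05. fail to reject H0.

W+ = 4, W- = 24, W = min = 4, p = 0.086348, fail to reject H0.


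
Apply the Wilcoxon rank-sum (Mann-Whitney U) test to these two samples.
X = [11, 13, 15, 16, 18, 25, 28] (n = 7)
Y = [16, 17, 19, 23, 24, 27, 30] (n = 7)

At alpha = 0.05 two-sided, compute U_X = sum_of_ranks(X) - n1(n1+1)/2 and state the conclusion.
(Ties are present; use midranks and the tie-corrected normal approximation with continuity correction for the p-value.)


Step 1: Combine and sort all 14 observations; assign midranks.
sorted (value, group): (11,X), (13,X), (15,X), (16,X), (16,Y), (17,Y), (18,X), (19,Y), (23,Y), (24,Y), (25,X), (27,Y), (28,X), (30,Y)
ranks: 11->1, 13->2, 15->3, 16->4.5, 16->4.5, 17->6, 18->7, 19->8, 23->9, 24->10, 25->11, 27->12, 28->13, 30->14
Step 2: Rank sum for X: R1 = 1 + 2 + 3 + 4.5 + 7 + 11 + 13 = 41.5.
Step 3: U_X = R1 - n1(n1+1)/2 = 41.5 - 7*8/2 = 41.5 - 28 = 13.5.
       U_Y = n1*n2 - U_X = 49 - 13.5 = 35.5.
Step 4: Ties are present, so use the tie-corrected normal approximation (with continuity correction) for the p-value.
Step 5: p-value = 0.179234; compare to alpha = 0.05. fail to reject H0.

U_X = 13.5, p = 0.179234, fail to reject H0 at alpha = 0.05.


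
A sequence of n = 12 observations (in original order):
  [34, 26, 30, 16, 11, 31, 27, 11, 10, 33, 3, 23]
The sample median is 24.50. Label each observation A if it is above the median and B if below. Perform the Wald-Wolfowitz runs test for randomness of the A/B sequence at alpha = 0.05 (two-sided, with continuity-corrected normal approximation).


Step 1: Compute median = 24.50; label A = above, B = below.
Labels in order: AAABBAABBABB  (n_A = 6, n_B = 6)
Step 2: Count runs R = 6.
Step 3: Under H0 (random ordering), E[R] = 2*n_A*n_B/(n_A+n_B) + 1 = 2*6*6/12 + 1 = 7.0000.
        Var[R] = 2*n_A*n_B*(2*n_A*n_B - n_A - n_B) / ((n_A+n_B)^2 * (n_A+n_B-1)) = 4320/1584 = 2.7273.
        SD[R] = 1.6514.
Step 4: Continuity-corrected z = (R + 0.5 - E[R]) / SD[R] = (6 + 0.5 - 7.0000) / 1.6514 = -0.3028.
Step 5: Two-sided p-value via normal approximation = 2*(1 - Phi(|z|)) = 0.762069.
Step 6: alpha = 0.05. fail to reject H0.

R = 6, z = -0.3028, p = 0.762069, fail to reject H0.


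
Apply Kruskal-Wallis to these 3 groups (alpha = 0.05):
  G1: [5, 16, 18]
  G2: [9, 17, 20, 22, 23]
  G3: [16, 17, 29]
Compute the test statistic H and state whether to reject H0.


Step 1: Combine all N = 11 observations and assign midranks.
sorted (value, group, rank): (5,G1,1), (9,G2,2), (16,G1,3.5), (16,G3,3.5), (17,G2,5.5), (17,G3,5.5), (18,G1,7), (20,G2,8), (22,G2,9), (23,G2,10), (29,G3,11)
Step 2: Sum ranks within each group.
R_1 = 11.5 (n_1 = 3)
R_2 = 34.5 (n_2 = 5)
R_3 = 20 (n_3 = 3)
Step 3: H = 12/(N(N+1)) * sum(R_i^2/n_i) - 3(N+1)
     = 12/(11*12) * (11.5^2/3 + 34.5^2/5 + 20^2/3) - 3*12
     = 0.090909 * 415.467 - 36
     = 1.769697.
Step 4: Ties present; correction factor C = 1 - 12/(11^3 - 11) = 0.990909. Corrected H = 1.769697 / 0.990909 = 1.785933.
Step 5: Under H0, H ~ chi^2(2); p-value = 0.409439.
Step 6: alpha = 0.05. fail to reject H0.

H = 1.7859, df = 2, p = 0.409439, fail to reject H0.


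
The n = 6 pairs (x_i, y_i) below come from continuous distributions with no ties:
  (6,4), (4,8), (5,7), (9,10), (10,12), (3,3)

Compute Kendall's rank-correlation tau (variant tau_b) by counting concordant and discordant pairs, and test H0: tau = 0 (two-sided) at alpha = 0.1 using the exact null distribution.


Step 1: Enumerate the 15 unordered pairs (i,j) with i<j and classify each by sign(x_j-x_i) * sign(y_j-y_i).
  (1,2):dx=-2,dy=+4->D; (1,3):dx=-1,dy=+3->D; (1,4):dx=+3,dy=+6->C; (1,5):dx=+4,dy=+8->C
  (1,6):dx=-3,dy=-1->C; (2,3):dx=+1,dy=-1->D; (2,4):dx=+5,dy=+2->C; (2,5):dx=+6,dy=+4->C
  (2,6):dx=-1,dy=-5->C; (3,4):dx=+4,dy=+3->C; (3,5):dx=+5,dy=+5->C; (3,6):dx=-2,dy=-4->C
  (4,5):dx=+1,dy=+2->C; (4,6):dx=-6,dy=-7->C; (5,6):dx=-7,dy=-9->C
Step 2: C = 12, D = 3, total pairs = 15.
Step 3: tau = (C - D)/(n(n-1)/2) = (12 - 3)/15 = 0.600000.
Step 4: Exact two-sided p-value (enumerate n! = 720 permutations of y under H0): p = 0.136111.
Step 5: alpha = 0.1. fail to reject H0.

tau_b = 0.6000 (C=12, D=3), p = 0.136111, fail to reject H0.


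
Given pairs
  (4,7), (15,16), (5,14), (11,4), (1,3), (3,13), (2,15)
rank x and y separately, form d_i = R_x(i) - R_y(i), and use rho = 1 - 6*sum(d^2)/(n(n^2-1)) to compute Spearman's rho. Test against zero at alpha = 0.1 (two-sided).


Step 1: Rank x and y separately (midranks; no ties here).
rank(x): 4->4, 15->7, 5->5, 11->6, 1->1, 3->3, 2->2
rank(y): 7->3, 16->7, 14->5, 4->2, 3->1, 13->4, 15->6
Step 2: d_i = R_x(i) - R_y(i); compute d_i^2.
  (4-3)^2=1, (7-7)^2=0, (5-5)^2=0, (6-2)^2=16, (1-1)^2=0, (3-4)^2=1, (2-6)^2=16
sum(d^2) = 34.
Step 3: rho = 1 - 6*34 / (7*(7^2 - 1)) = 1 - 204/336 = 0.392857.
Step 4: Under H0, t = rho * sqrt((n-2)/(1-rho^2)) = 0.9553 ~ t(5).
Step 5: Two-sided p-value from the t-distribution with 5 df = 0.383317.
Step 6: alpha = 0.1. fail to reject H0.

rho = 0.3929, p = 0.383317, fail to reject H0 at alpha = 0.1.


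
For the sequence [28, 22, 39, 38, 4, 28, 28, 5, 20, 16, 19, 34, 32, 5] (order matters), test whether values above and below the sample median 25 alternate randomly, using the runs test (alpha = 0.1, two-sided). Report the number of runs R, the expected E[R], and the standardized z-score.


Step 1: Compute median = 25; label A = above, B = below.
Labels in order: ABAABAABBBBAAB  (n_A = 7, n_B = 7)
Step 2: Count runs R = 8.
Step 3: Under H0 (random ordering), E[R] = 2*n_A*n_B/(n_A+n_B) + 1 = 2*7*7/14 + 1 = 8.0000.
        Var[R] = 2*n_A*n_B*(2*n_A*n_B - n_A - n_B) / ((n_A+n_B)^2 * (n_A+n_B-1)) = 8232/2548 = 3.2308.
        SD[R] = 1.7974.
Step 4: R = E[R], so z = 0 with no continuity correction.
Step 5: Two-sided p-value via normal approximation = 2*(1 - Phi(|z|)) = 1.000000.
Step 6: alpha = 0.1. fail to reject H0.

R = 8, z = 0.0000, p = 1.000000, fail to reject H0.


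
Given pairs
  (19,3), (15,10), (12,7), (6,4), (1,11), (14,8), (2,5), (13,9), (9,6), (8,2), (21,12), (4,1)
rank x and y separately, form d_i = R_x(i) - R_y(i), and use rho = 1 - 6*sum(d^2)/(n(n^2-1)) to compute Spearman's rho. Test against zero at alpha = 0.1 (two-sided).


Step 1: Rank x and y separately (midranks; no ties here).
rank(x): 19->11, 15->10, 12->7, 6->4, 1->1, 14->9, 2->2, 13->8, 9->6, 8->5, 21->12, 4->3
rank(y): 3->3, 10->10, 7->7, 4->4, 11->11, 8->8, 5->5, 9->9, 6->6, 2->2, 12->12, 1->1
Step 2: d_i = R_x(i) - R_y(i); compute d_i^2.
  (11-3)^2=64, (10-10)^2=0, (7-7)^2=0, (4-4)^2=0, (1-11)^2=100, (9-8)^2=1, (2-5)^2=9, (8-9)^2=1, (6-6)^2=0, (5-2)^2=9, (12-12)^2=0, (3-1)^2=4
sum(d^2) = 188.
Step 3: rho = 1 - 6*188 / (12*(12^2 - 1)) = 1 - 1128/1716 = 0.342657.
Step 4: Under H0, t = rho * sqrt((n-2)/(1-rho^2)) = 1.1534 ~ t(10).
Step 5: Two-sided p-value from the t-distribution with 10 df = 0.275567.
Step 6: alpha = 0.1. fail to reject H0.

rho = 0.3427, p = 0.275567, fail to reject H0 at alpha = 0.1.


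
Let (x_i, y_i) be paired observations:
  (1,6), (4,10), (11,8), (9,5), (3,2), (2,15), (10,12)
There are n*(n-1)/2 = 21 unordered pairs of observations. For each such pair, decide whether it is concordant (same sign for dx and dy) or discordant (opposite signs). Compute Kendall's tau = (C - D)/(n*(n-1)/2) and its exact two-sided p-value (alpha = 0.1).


Step 1: Enumerate the 21 unordered pairs (i,j) with i<j and classify each by sign(x_j-x_i) * sign(y_j-y_i).
  (1,2):dx=+3,dy=+4->C; (1,3):dx=+10,dy=+2->C; (1,4):dx=+8,dy=-1->D; (1,5):dx=+2,dy=-4->D
  (1,6):dx=+1,dy=+9->C; (1,7):dx=+9,dy=+6->C; (2,3):dx=+7,dy=-2->D; (2,4):dx=+5,dy=-5->D
  (2,5):dx=-1,dy=-8->C; (2,6):dx=-2,dy=+5->D; (2,7):dx=+6,dy=+2->C; (3,4):dx=-2,dy=-3->C
  (3,5):dx=-8,dy=-6->C; (3,6):dx=-9,dy=+7->D; (3,7):dx=-1,dy=+4->D; (4,5):dx=-6,dy=-3->C
  (4,6):dx=-7,dy=+10->D; (4,7):dx=+1,dy=+7->C; (5,6):dx=-1,dy=+13->D; (5,7):dx=+7,dy=+10->C
  (6,7):dx=+8,dy=-3->D
Step 2: C = 11, D = 10, total pairs = 21.
Step 3: tau = (C - D)/(n(n-1)/2) = (11 - 10)/21 = 0.047619.
Step 4: Exact two-sided p-value (enumerate n! = 5040 permutations of y under H0): p = 1.000000.
Step 5: alpha = 0.1. fail to reject H0.

tau_b = 0.0476 (C=11, D=10), p = 1.000000, fail to reject H0.


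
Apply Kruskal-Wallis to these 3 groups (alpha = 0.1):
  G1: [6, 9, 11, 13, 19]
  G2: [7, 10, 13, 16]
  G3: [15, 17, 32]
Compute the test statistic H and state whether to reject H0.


Step 1: Combine all N = 12 observations and assign midranks.
sorted (value, group, rank): (6,G1,1), (7,G2,2), (9,G1,3), (10,G2,4), (11,G1,5), (13,G1,6.5), (13,G2,6.5), (15,G3,8), (16,G2,9), (17,G3,10), (19,G1,11), (32,G3,12)
Step 2: Sum ranks within each group.
R_1 = 26.5 (n_1 = 5)
R_2 = 21.5 (n_2 = 4)
R_3 = 30 (n_3 = 3)
Step 3: H = 12/(N(N+1)) * sum(R_i^2/n_i) - 3(N+1)
     = 12/(12*13) * (26.5^2/5 + 21.5^2/4 + 30^2/3) - 3*13
     = 0.076923 * 556.013 - 39
     = 3.770192.
Step 4: Ties present; correction factor C = 1 - 6/(12^3 - 12) = 0.996503. Corrected H = 3.770192 / 0.996503 = 3.783421.
Step 5: Under H0, H ~ chi^2(2); p-value = 0.150814.
Step 6: alpha = 0.1. fail to reject H0.

H = 3.7834, df = 2, p = 0.150814, fail to reject H0.


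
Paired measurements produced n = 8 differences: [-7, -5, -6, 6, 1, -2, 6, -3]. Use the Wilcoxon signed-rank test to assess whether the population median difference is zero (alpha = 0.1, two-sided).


Step 1: Drop any zero differences (none here) and take |d_i|.
|d| = [7, 5, 6, 6, 1, 2, 6, 3]
Step 2: Midrank |d_i| (ties get averaged ranks).
ranks: |7|->8, |5|->4, |6|->6, |6|->6, |1|->1, |2|->2, |6|->6, |3|->3
Step 3: Attach original signs; sum ranks with positive sign and with negative sign.
W+ = 6 + 1 + 6 = 13
W- = 8 + 4 + 6 + 2 + 3 = 23
(Check: W+ + W- = 36 should equal n(n+1)/2 = 36.)
Step 4: Test statistic W = min(W+, W-) = 13.
Step 5: Ties in |d|, so use the tie-corrected normal approximation.
        E[W] = n(n+1)/4 = 8*9/4 = 18.
        Tie groups: |d|=6 (t=3); sum(t^3 - t) = 24.
        Var[W] = n(n+1)(2n+1)/24 - sum(t^3-t)/48 = 1224/24 - 24/48 = 50.5.
        z = (W - E[W]) / sqrt(Var[W]) = (13 - 18) / 7.1063 = -0.7036.
        Two-sided p = 2*Phi(z) = 0.481683.
Step 6: alpha = 0.1. fail to reject H0.

W+ = 13, W- = 23, W = min = 13, p = 0.481683, fail to reject H0.


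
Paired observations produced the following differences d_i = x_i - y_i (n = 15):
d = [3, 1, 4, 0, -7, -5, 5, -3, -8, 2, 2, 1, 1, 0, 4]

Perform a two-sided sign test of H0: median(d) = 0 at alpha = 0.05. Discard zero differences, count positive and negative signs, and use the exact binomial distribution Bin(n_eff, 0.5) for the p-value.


Step 1: Discard zero differences. Original n = 15; n_eff = number of nonzero differences = 13.
Nonzero differences (with sign): +3, +1, +4, -7, -5, +5, -3, -8, +2, +2, +1, +1, +4
Step 2: Count signs: positive = 9, negative = 4.
Step 3: Under H0: P(positive) = 0.5, so the number of positives S ~ Bin(13, 0.5).
Step 4: Two-sided exact p-value = sum of Bin(13,0.5) probabilities at or below the observed probability = 0.266846.
Step 5: alpha = 0.05. fail to reject H0.

n_eff = 13, pos = 9, neg = 4, p = 0.266846, fail to reject H0.


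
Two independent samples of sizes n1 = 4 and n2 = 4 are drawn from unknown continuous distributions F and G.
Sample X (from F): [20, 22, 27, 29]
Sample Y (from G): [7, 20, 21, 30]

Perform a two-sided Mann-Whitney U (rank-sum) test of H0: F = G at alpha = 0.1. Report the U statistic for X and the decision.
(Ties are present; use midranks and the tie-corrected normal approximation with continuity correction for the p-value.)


Step 1: Combine and sort all 8 observations; assign midranks.
sorted (value, group): (7,Y), (20,X), (20,Y), (21,Y), (22,X), (27,X), (29,X), (30,Y)
ranks: 7->1, 20->2.5, 20->2.5, 21->4, 22->5, 27->6, 29->7, 30->8
Step 2: Rank sum for X: R1 = 2.5 + 5 + 6 + 7 = 20.5.
Step 3: U_X = R1 - n1(n1+1)/2 = 20.5 - 4*5/2 = 20.5 - 10 = 10.5.
       U_Y = n1*n2 - U_X = 16 - 10.5 = 5.5.
Step 4: Ties are present, so use the tie-corrected normal approximation (with continuity correction) for the p-value.
Step 5: p-value = 0.561363; compare to alpha = 0.1. fail to reject H0.

U_X = 10.5, p = 0.561363, fail to reject H0 at alpha = 0.1.


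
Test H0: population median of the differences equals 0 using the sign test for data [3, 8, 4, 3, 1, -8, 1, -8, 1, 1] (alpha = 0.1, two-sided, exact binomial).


Step 1: Discard zero differences. Original n = 10; n_eff = number of nonzero differences = 10.
Nonzero differences (with sign): +3, +8, +4, +3, +1, -8, +1, -8, +1, +1
Step 2: Count signs: positive = 8, negative = 2.
Step 3: Under H0: P(positive) = 0.5, so the number of positives S ~ Bin(10, 0.5).
Step 4: Two-sided exact p-value = sum of Bin(10,0.5) probabilities at or below the observed probability = 0.109375.
Step 5: alpha = 0.1. fail to reject H0.

n_eff = 10, pos = 8, neg = 2, p = 0.109375, fail to reject H0.


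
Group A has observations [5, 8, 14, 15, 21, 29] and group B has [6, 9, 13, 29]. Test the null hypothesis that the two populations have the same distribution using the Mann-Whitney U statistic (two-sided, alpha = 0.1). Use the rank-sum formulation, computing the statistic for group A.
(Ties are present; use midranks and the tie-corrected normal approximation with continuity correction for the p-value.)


Step 1: Combine and sort all 10 observations; assign midranks.
sorted (value, group): (5,X), (6,Y), (8,X), (9,Y), (13,Y), (14,X), (15,X), (21,X), (29,X), (29,Y)
ranks: 5->1, 6->2, 8->3, 9->4, 13->5, 14->6, 15->7, 21->8, 29->9.5, 29->9.5
Step 2: Rank sum for X: R1 = 1 + 3 + 6 + 7 + 8 + 9.5 = 34.5.
Step 3: U_X = R1 - n1(n1+1)/2 = 34.5 - 6*7/2 = 34.5 - 21 = 13.5.
       U_Y = n1*n2 - U_X = 24 - 13.5 = 10.5.
Step 4: Ties are present, so use the tie-corrected normal approximation (with continuity correction) for the p-value.
Step 5: p-value = 0.830664; compare to alpha = 0.1. fail to reject H0.

U_X = 13.5, p = 0.830664, fail to reject H0 at alpha = 0.1.


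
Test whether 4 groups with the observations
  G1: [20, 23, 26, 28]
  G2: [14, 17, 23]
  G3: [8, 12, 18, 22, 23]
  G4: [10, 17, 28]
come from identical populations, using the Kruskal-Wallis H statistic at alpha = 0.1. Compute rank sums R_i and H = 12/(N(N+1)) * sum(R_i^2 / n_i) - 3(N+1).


Step 1: Combine all N = 15 observations and assign midranks.
sorted (value, group, rank): (8,G3,1), (10,G4,2), (12,G3,3), (14,G2,4), (17,G2,5.5), (17,G4,5.5), (18,G3,7), (20,G1,8), (22,G3,9), (23,G1,11), (23,G2,11), (23,G3,11), (26,G1,13), (28,G1,14.5), (28,G4,14.5)
Step 2: Sum ranks within each group.
R_1 = 46.5 (n_1 = 4)
R_2 = 20.5 (n_2 = 3)
R_3 = 31 (n_3 = 5)
R_4 = 22 (n_4 = 3)
Step 3: H = 12/(N(N+1)) * sum(R_i^2/n_i) - 3(N+1)
     = 12/(15*16) * (46.5^2/4 + 20.5^2/3 + 31^2/5 + 22^2/3) - 3*16
     = 0.050000 * 1034.18 - 48
     = 3.708958.
Step 4: Ties present; correction factor C = 1 - 36/(15^3 - 15) = 0.989286. Corrected H = 3.708958 / 0.989286 = 3.749128.
Step 5: Under H0, H ~ chi^2(3); p-value = 0.289859.
Step 6: alpha = 0.1. fail to reject H0.

H = 3.7491, df = 3, p = 0.289859, fail to reject H0.


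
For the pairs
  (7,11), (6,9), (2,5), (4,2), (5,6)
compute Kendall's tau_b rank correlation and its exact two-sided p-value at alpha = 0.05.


Step 1: Enumerate the 10 unordered pairs (i,j) with i<j and classify each by sign(x_j-x_i) * sign(y_j-y_i).
  (1,2):dx=-1,dy=-2->C; (1,3):dx=-5,dy=-6->C; (1,4):dx=-3,dy=-9->C; (1,5):dx=-2,dy=-5->C
  (2,3):dx=-4,dy=-4->C; (2,4):dx=-2,dy=-7->C; (2,5):dx=-1,dy=-3->C; (3,4):dx=+2,dy=-3->D
  (3,5):dx=+3,dy=+1->C; (4,5):dx=+1,dy=+4->C
Step 2: C = 9, D = 1, total pairs = 10.
Step 3: tau = (C - D)/(n(n-1)/2) = (9 - 1)/10 = 0.800000.
Step 4: Exact two-sided p-value (enumerate n! = 120 permutations of y under H0): p = 0.083333.
Step 5: alpha = 0.05. fail to reject H0.

tau_b = 0.8000 (C=9, D=1), p = 0.083333, fail to reject H0.


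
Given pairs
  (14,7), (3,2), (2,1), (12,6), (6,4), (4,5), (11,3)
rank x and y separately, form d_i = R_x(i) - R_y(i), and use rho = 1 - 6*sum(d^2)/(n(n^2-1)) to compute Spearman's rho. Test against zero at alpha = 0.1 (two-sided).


Step 1: Rank x and y separately (midranks; no ties here).
rank(x): 14->7, 3->2, 2->1, 12->6, 6->4, 4->3, 11->5
rank(y): 7->7, 2->2, 1->1, 6->6, 4->4, 5->5, 3->3
Step 2: d_i = R_x(i) - R_y(i); compute d_i^2.
  (7-7)^2=0, (2-2)^2=0, (1-1)^2=0, (6-6)^2=0, (4-4)^2=0, (3-5)^2=4, (5-3)^2=4
sum(d^2) = 8.
Step 3: rho = 1 - 6*8 / (7*(7^2 - 1)) = 1 - 48/336 = 0.857143.
Step 4: Under H0, t = rho * sqrt((n-2)/(1-rho^2)) = 3.7210 ~ t(5).
Step 5: Two-sided p-value from the t-distribution with 5 df = 0.013697.
Step 6: alpha = 0.1. reject H0.

rho = 0.8571, p = 0.013697, reject H0 at alpha = 0.1.


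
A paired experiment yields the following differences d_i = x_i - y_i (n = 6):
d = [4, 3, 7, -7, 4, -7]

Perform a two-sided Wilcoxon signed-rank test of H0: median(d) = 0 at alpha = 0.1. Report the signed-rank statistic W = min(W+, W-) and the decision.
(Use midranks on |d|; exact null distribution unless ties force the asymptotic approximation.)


Step 1: Drop any zero differences (none here) and take |d_i|.
|d| = [4, 3, 7, 7, 4, 7]
Step 2: Midrank |d_i| (ties get averaged ranks).
ranks: |4|->2.5, |3|->1, |7|->5, |7|->5, |4|->2.5, |7|->5
Step 3: Attach original signs; sum ranks with positive sign and with negative sign.
W+ = 2.5 + 1 + 5 + 2.5 = 11
W- = 5 + 5 = 10
(Check: W+ + W- = 21 should equal n(n+1)/2 = 21.)
Step 4: Test statistic W = min(W+, W-) = 10.
Step 5: Ties in |d|, so use the tie-corrected normal approximation.
        E[W] = n(n+1)/4 = 6*7/4 = 10.5.
        Tie groups: |d|=4 (t=2), |d|=7 (t=3); sum(t^3 - t) = 30.
        Var[W] = n(n+1)(2n+1)/24 - sum(t^3-t)/48 = 546/24 - 30/48 = 22.125.
        z = (W - E[W]) / sqrt(Var[W]) = (10 - 10.5) / 4.7037 = -0.1063.
        Two-sided p = 2*Phi(z) = 0.915345.
Step 6: alpha = 0.1. fail to reject H0.

W+ = 11, W- = 10, W = min = 10, p = 0.915345, fail to reject H0.


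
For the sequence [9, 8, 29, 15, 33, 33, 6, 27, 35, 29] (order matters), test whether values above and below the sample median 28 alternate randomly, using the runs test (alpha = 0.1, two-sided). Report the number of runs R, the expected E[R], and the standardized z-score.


Step 1: Compute median = 28; label A = above, B = below.
Labels in order: BBABAABBAA  (n_A = 5, n_B = 5)
Step 2: Count runs R = 6.
Step 3: Under H0 (random ordering), E[R] = 2*n_A*n_B/(n_A+n_B) + 1 = 2*5*5/10 + 1 = 6.0000.
        Var[R] = 2*n_A*n_B*(2*n_A*n_B - n_A - n_B) / ((n_A+n_B)^2 * (n_A+n_B-1)) = 2000/900 = 2.2222.
        SD[R] = 1.4907.
Step 4: R = E[R], so z = 0 with no continuity correction.
Step 5: Two-sided p-value via normal approximation = 2*(1 - Phi(|z|)) = 1.000000.
Step 6: alpha = 0.1. fail to reject H0.

R = 6, z = 0.0000, p = 1.000000, fail to reject H0.


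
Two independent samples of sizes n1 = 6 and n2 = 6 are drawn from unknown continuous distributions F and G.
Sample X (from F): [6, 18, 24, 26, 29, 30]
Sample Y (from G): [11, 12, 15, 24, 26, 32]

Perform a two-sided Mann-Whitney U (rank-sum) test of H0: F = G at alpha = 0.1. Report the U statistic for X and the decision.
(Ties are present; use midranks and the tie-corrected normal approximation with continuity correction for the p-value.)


Step 1: Combine and sort all 12 observations; assign midranks.
sorted (value, group): (6,X), (11,Y), (12,Y), (15,Y), (18,X), (24,X), (24,Y), (26,X), (26,Y), (29,X), (30,X), (32,Y)
ranks: 6->1, 11->2, 12->3, 15->4, 18->5, 24->6.5, 24->6.5, 26->8.5, 26->8.5, 29->10, 30->11, 32->12
Step 2: Rank sum for X: R1 = 1 + 5 + 6.5 + 8.5 + 10 + 11 = 42.
Step 3: U_X = R1 - n1(n1+1)/2 = 42 - 6*7/2 = 42 - 21 = 21.
       U_Y = n1*n2 - U_X = 36 - 21 = 15.
Step 4: Ties are present, so use the tie-corrected normal approximation (with continuity correction) for the p-value.
Step 5: p-value = 0.687885; compare to alpha = 0.1. fail to reject H0.

U_X = 21, p = 0.687885, fail to reject H0 at alpha = 0.1.


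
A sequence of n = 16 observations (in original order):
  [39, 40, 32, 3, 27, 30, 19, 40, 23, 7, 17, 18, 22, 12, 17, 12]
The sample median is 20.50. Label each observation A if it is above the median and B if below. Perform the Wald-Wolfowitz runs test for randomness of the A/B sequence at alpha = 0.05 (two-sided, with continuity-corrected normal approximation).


Step 1: Compute median = 20.50; label A = above, B = below.
Labels in order: AAABAABAABBBABBB  (n_A = 8, n_B = 8)
Step 2: Count runs R = 8.
Step 3: Under H0 (random ordering), E[R] = 2*n_A*n_B/(n_A+n_B) + 1 = 2*8*8/16 + 1 = 9.0000.
        Var[R] = 2*n_A*n_B*(2*n_A*n_B - n_A - n_B) / ((n_A+n_B)^2 * (n_A+n_B-1)) = 14336/3840 = 3.7333.
        SD[R] = 1.9322.
Step 4: Continuity-corrected z = (R + 0.5 - E[R]) / SD[R] = (8 + 0.5 - 9.0000) / 1.9322 = -0.2588.
Step 5: Two-sided p-value via normal approximation = 2*(1 - Phi(|z|)) = 0.795809.
Step 6: alpha = 0.05. fail to reject H0.

R = 8, z = -0.2588, p = 0.795809, fail to reject H0.


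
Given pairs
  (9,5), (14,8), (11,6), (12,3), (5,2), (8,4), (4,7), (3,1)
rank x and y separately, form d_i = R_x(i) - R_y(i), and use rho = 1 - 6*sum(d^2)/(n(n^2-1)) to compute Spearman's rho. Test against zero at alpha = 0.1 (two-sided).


Step 1: Rank x and y separately (midranks; no ties here).
rank(x): 9->5, 14->8, 11->6, 12->7, 5->3, 8->4, 4->2, 3->1
rank(y): 5->5, 8->8, 6->6, 3->3, 2->2, 4->4, 7->7, 1->1
Step 2: d_i = R_x(i) - R_y(i); compute d_i^2.
  (5-5)^2=0, (8-8)^2=0, (6-6)^2=0, (7-3)^2=16, (3-2)^2=1, (4-4)^2=0, (2-7)^2=25, (1-1)^2=0
sum(d^2) = 42.
Step 3: rho = 1 - 6*42 / (8*(8^2 - 1)) = 1 - 252/504 = 0.500000.
Step 4: Under H0, t = rho * sqrt((n-2)/(1-rho^2)) = 1.4142 ~ t(6).
Step 5: Two-sided p-value from the t-distribution with 6 df = 0.207031.
Step 6: alpha = 0.1. fail to reject H0.

rho = 0.5000, p = 0.207031, fail to reject H0 at alpha = 0.1.


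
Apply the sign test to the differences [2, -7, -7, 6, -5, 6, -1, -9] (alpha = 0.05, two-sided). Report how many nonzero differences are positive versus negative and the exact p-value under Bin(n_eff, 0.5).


Step 1: Discard zero differences. Original n = 8; n_eff = number of nonzero differences = 8.
Nonzero differences (with sign): +2, -7, -7, +6, -5, +6, -1, -9
Step 2: Count signs: positive = 3, negative = 5.
Step 3: Under H0: P(positive) = 0.5, so the number of positives S ~ Bin(8, 0.5).
Step 4: Two-sided exact p-value = sum of Bin(8,0.5) probabilities at or below the observed probability = 0.726562.
Step 5: alpha = 0.05. fail to reject H0.

n_eff = 8, pos = 3, neg = 5, p = 0.726562, fail to reject H0.


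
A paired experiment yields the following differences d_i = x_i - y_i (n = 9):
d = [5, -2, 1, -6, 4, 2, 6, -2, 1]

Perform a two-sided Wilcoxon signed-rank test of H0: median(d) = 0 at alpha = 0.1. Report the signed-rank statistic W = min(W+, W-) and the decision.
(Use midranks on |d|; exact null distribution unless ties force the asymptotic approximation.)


Step 1: Drop any zero differences (none here) and take |d_i|.
|d| = [5, 2, 1, 6, 4, 2, 6, 2, 1]
Step 2: Midrank |d_i| (ties get averaged ranks).
ranks: |5|->7, |2|->4, |1|->1.5, |6|->8.5, |4|->6, |2|->4, |6|->8.5, |2|->4, |1|->1.5
Step 3: Attach original signs; sum ranks with positive sign and with negative sign.
W+ = 7 + 1.5 + 6 + 4 + 8.5 + 1.5 = 28.5
W- = 4 + 8.5 + 4 = 16.5
(Check: W+ + W- = 45 should equal n(n+1)/2 = 45.)
Step 4: Test statistic W = min(W+, W-) = 16.5.
Step 5: Ties in |d|, so use the tie-corrected normal approximation.
        E[W] = n(n+1)/4 = 9*10/4 = 22.5.
        Tie groups: |d|=1 (t=2), |d|=2 (t=3), |d|=6 (t=2); sum(t^3 - t) = 36.
        Var[W] = n(n+1)(2n+1)/24 - sum(t^3-t)/48 = 1710/24 - 36/48 = 70.5.
        z = (W - E[W]) / sqrt(Var[W]) = (16.5 - 22.5) / 8.3964 = -0.7146.
        Two-sided p = 2*Phi(z) = 0.474863.
Step 6: alpha = 0.1. fail to reject H0.

W+ = 28.5, W- = 16.5, W = min = 16.5, p = 0.474863, fail to reject H0.


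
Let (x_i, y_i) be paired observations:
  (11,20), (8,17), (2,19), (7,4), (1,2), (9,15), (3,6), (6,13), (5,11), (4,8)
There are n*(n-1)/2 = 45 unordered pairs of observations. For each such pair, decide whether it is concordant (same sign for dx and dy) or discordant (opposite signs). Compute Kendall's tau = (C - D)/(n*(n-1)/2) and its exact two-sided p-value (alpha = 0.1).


Step 1: Enumerate the 45 unordered pairs (i,j) with i<j and classify each by sign(x_j-x_i) * sign(y_j-y_i).
  (1,2):dx=-3,dy=-3->C; (1,3):dx=-9,dy=-1->C; (1,4):dx=-4,dy=-16->C; (1,5):dx=-10,dy=-18->C
  (1,6):dx=-2,dy=-5->C; (1,7):dx=-8,dy=-14->C; (1,8):dx=-5,dy=-7->C; (1,9):dx=-6,dy=-9->C
  (1,10):dx=-7,dy=-12->C; (2,3):dx=-6,dy=+2->D; (2,4):dx=-1,dy=-13->C; (2,5):dx=-7,dy=-15->C
  (2,6):dx=+1,dy=-2->D; (2,7):dx=-5,dy=-11->C; (2,8):dx=-2,dy=-4->C; (2,9):dx=-3,dy=-6->C
  (2,10):dx=-4,dy=-9->C; (3,4):dx=+5,dy=-15->D; (3,5):dx=-1,dy=-17->C; (3,6):dx=+7,dy=-4->D
  (3,7):dx=+1,dy=-13->D; (3,8):dx=+4,dy=-6->D; (3,9):dx=+3,dy=-8->D; (3,10):dx=+2,dy=-11->D
  (4,5):dx=-6,dy=-2->C; (4,6):dx=+2,dy=+11->C; (4,7):dx=-4,dy=+2->D; (4,8):dx=-1,dy=+9->D
  (4,9):dx=-2,dy=+7->D; (4,10):dx=-3,dy=+4->D; (5,6):dx=+8,dy=+13->C; (5,7):dx=+2,dy=+4->C
  (5,8):dx=+5,dy=+11->C; (5,9):dx=+4,dy=+9->C; (5,10):dx=+3,dy=+6->C; (6,7):dx=-6,dy=-9->C
  (6,8):dx=-3,dy=-2->C; (6,9):dx=-4,dy=-4->C; (6,10):dx=-5,dy=-7->C; (7,8):dx=+3,dy=+7->C
  (7,9):dx=+2,dy=+5->C; (7,10):dx=+1,dy=+2->C; (8,9):dx=-1,dy=-2->C; (8,10):dx=-2,dy=-5->C
  (9,10):dx=-1,dy=-3->C
Step 2: C = 33, D = 12, total pairs = 45.
Step 3: tau = (C - D)/(n(n-1)/2) = (33 - 12)/45 = 0.466667.
Step 4: Exact two-sided p-value (enumerate n! = 3628800 permutations of y under H0): p = 0.072550.
Step 5: alpha = 0.1. reject H0.

tau_b = 0.4667 (C=33, D=12), p = 0.072550, reject H0.


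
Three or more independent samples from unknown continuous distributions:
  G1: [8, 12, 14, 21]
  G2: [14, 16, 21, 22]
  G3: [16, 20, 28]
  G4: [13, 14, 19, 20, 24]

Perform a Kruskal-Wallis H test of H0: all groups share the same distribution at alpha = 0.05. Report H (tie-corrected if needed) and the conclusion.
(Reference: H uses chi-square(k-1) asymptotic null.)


Step 1: Combine all N = 16 observations and assign midranks.
sorted (value, group, rank): (8,G1,1), (12,G1,2), (13,G4,3), (14,G1,5), (14,G2,5), (14,G4,5), (16,G2,7.5), (16,G3,7.5), (19,G4,9), (20,G3,10.5), (20,G4,10.5), (21,G1,12.5), (21,G2,12.5), (22,G2,14), (24,G4,15), (28,G3,16)
Step 2: Sum ranks within each group.
R_1 = 20.5 (n_1 = 4)
R_2 = 39 (n_2 = 4)
R_3 = 34 (n_3 = 3)
R_4 = 42.5 (n_4 = 5)
Step 3: H = 12/(N(N+1)) * sum(R_i^2/n_i) - 3(N+1)
     = 12/(16*17) * (20.5^2/4 + 39^2/4 + 34^2/3 + 42.5^2/5) - 3*17
     = 0.044118 * 1231.9 - 51
     = 3.348346.
Step 4: Ties present; correction factor C = 1 - 42/(16^3 - 16) = 0.989706. Corrected H = 3.348346 / 0.989706 = 3.383172.
Step 5: Under H0, H ~ chi^2(3); p-value = 0.336233.
Step 6: alpha = 0.05. fail to reject H0.

H = 3.3832, df = 3, p = 0.336233, fail to reject H0.


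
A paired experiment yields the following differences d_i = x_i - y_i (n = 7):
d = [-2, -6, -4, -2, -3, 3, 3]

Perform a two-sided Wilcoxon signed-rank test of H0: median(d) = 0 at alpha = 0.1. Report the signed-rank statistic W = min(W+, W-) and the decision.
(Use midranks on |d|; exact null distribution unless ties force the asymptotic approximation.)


Step 1: Drop any zero differences (none here) and take |d_i|.
|d| = [2, 6, 4, 2, 3, 3, 3]
Step 2: Midrank |d_i| (ties get averaged ranks).
ranks: |2|->1.5, |6|->7, |4|->6, |2|->1.5, |3|->4, |3|->4, |3|->4
Step 3: Attach original signs; sum ranks with positive sign and with negative sign.
W+ = 4 + 4 = 8
W- = 1.5 + 7 + 6 + 1.5 + 4 = 20
(Check: W+ + W- = 28 should equal n(n+1)/2 = 28.)
Step 4: Test statistic W = min(W+, W-) = 8.
Step 5: Ties in |d|, so use the tie-corrected normal approximation.
        E[W] = n(n+1)/4 = 7*8/4 = 14.
        Tie groups: |d|=2 (t=2), |d|=3 (t=3); sum(t^3 - t) = 30.
        Var[W] = n(n+1)(2n+1)/24 - sum(t^3-t)/48 = 840/24 - 30/48 = 34.375.
        z = (W - E[W]) / sqrt(Var[W]) = (8 - 14) / 5.8630 = -1.0234.
        Two-sided p = 2*Phi(z) = 0.306136.
Step 6: alpha = 0.1. fail to reject H0.

W+ = 8, W- = 20, W = min = 8, p = 0.306136, fail to reject H0.


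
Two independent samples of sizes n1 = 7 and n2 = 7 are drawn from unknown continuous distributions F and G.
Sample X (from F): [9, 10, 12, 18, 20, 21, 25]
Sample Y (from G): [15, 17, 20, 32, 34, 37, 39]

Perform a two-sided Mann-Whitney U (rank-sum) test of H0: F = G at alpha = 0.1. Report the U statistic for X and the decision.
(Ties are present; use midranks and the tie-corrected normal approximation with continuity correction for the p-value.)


Step 1: Combine and sort all 14 observations; assign midranks.
sorted (value, group): (9,X), (10,X), (12,X), (15,Y), (17,Y), (18,X), (20,X), (20,Y), (21,X), (25,X), (32,Y), (34,Y), (37,Y), (39,Y)
ranks: 9->1, 10->2, 12->3, 15->4, 17->5, 18->6, 20->7.5, 20->7.5, 21->9, 25->10, 32->11, 34->12, 37->13, 39->14
Step 2: Rank sum for X: R1 = 1 + 2 + 3 + 6 + 7.5 + 9 + 10 = 38.5.
Step 3: U_X = R1 - n1(n1+1)/2 = 38.5 - 7*8/2 = 38.5 - 28 = 10.5.
       U_Y = n1*n2 - U_X = 49 - 10.5 = 38.5.
Step 4: Ties are present, so use the tie-corrected normal approximation (with continuity correction) for the p-value.
Step 5: p-value = 0.084192; compare to alpha = 0.1. reject H0.

U_X = 10.5, p = 0.084192, reject H0 at alpha = 0.1.
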